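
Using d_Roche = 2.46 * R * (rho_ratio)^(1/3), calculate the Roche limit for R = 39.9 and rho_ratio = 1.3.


d_Roche = 2.46 * 39.9 * 1.3^(1/3) = 107.1246

107.1246


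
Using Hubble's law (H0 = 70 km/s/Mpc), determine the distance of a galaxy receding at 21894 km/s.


d = v / H0 = 21894 / 70 = 312.7714

312.7714 Mpc


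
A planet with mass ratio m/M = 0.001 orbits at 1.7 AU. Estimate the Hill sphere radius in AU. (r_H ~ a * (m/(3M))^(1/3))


r_H = a * (m/3M)^(1/3) = 1.7 * (0.001/3)^(1/3) = 0.1179

0.1179 AU


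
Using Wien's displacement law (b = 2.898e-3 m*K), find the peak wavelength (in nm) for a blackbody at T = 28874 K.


lam_max = b / T = 2.898e-3 / 28874 = 1.004e-07 m = 100.3671 nm

100.3671 nm


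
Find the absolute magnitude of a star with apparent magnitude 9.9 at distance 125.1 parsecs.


M = m - 5*log10(d) + 5 = 9.9 - 5*log10(125.1) + 5 = 4.4137

4.4137


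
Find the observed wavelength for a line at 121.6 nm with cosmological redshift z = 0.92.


lam_obs = lam_emit * (1 + z) = 121.6 * (1 + 0.92) = 233.472

233.472 nm


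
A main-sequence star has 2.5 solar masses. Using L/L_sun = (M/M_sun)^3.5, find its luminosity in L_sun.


L/L_sun = (M/M_sun)^3.5 = 2.5^3.5 = 24.7053

24.7053 L_sun


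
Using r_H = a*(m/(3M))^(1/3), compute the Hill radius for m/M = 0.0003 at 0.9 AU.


r_H = a * (m/3M)^(1/3) = 0.9 * (0.0003/3)^(1/3) = 0.0418

0.0418 AU


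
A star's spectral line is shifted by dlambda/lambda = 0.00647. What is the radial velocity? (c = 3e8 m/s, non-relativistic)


v = (dlambda/lambda) * c = 0.00647 * 3e8 = 1.941e+06

1.941e+06 m/s


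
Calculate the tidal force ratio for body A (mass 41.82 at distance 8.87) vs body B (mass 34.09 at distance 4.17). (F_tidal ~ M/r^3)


Ratio = (M1/r1^3) / (M2/r2^3) = (41.82/8.87^3) / (34.09/4.17^3) = 0.1275

0.1275


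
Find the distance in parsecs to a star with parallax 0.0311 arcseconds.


d = 1/p = 1/0.0311 = 32.1543

32.1543 pc


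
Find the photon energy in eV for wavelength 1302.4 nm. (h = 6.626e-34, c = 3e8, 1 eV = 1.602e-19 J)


E = hc/lambda = 6.626e-34 * 3e8 / 1.302e-06 = 1.526e-19 J = 0.9527 eV

0.9527 eV


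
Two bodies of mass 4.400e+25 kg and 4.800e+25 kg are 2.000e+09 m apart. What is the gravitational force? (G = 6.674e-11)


F = G*m1*m2/r^2 = 6.674e-11 * 4.400e+25 * 4.800e+25 / (2.000e+09)^2 = 6.674e-11 * 2.112e+51 / 4.000e+18 = 3.524e+22

3.524e+22 N


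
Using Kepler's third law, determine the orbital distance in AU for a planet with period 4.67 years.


a = P^(2/3) = 4.67^(2/3) = 2.7939

2.7939 AU


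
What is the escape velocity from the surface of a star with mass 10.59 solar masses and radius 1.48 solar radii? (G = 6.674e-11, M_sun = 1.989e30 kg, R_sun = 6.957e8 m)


M = 10.59 * 1.989e30 kg = 2.106351e+31 kg; R = 1.48 * 6.957e8 m = 1.029636e+09 m. v_esc = sqrt(2GM/R) = sqrt(2 * 6.674e-11 * 2.106351e+31 / 1.029636e+09) = 1.652e+06

1.652e+06 m/s


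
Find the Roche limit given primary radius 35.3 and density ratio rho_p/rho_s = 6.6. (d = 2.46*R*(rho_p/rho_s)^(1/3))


d_Roche = 2.46 * 35.3 * 6.6^(1/3) = 162.8888

162.8888


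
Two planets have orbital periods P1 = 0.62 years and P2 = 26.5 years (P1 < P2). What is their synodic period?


1/P_syn = |1/P1 - 1/P2| = |1/0.62 - 1/26.5| => P_syn = 0.6349

0.6349 years


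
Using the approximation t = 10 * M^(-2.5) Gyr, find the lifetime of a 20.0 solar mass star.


t = 10 * M^(-2.5) = 10 * 20.0^(-2.5) = 0.0056

0.0056 Gyr


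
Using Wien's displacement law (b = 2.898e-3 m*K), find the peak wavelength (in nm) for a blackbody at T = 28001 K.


lam_max = b / T = 2.898e-3 / 28001 = 1.035e-07 m = 103.4963 nm

103.4963 nm


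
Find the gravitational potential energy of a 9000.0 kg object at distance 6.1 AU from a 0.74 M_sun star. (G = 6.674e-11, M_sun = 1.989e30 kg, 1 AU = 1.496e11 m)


M = 0.74 * 1.989e30 kg = 1.47186e+30 kg; r = 6.1 AU * 1.496e11 m/AU = 9.1256e+11 m. U = -GM*m/r = -(6.674e-11 * 1.47186e+30 * 9000.0) / 9.1256e+11 = -9.688e+11

-9.688e+11 J


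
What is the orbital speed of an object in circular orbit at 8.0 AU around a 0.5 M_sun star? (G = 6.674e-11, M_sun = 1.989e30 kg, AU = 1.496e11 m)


v = sqrt(GM/r) = sqrt(6.674e-11 * 9.945e+29 / 1.197e+12) = 7447.0575

7447.0575 m/s


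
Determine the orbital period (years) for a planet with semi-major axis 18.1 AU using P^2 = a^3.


P = a^(3/2) = 18.1^1.5 = 77.0048

77.0048 years


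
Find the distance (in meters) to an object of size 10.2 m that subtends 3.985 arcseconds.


D = size / theta_rad, theta_rad = 3.985 * pi/(180*3600) = 1.932e-05, D = 527955.0875

527955.0875 m


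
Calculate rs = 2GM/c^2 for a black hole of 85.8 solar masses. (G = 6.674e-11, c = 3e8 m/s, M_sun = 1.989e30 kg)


M = 85.8 * 1.989e30 kg = 1.706562e+32 kg. rs = 2GM/c^2 = 2 * 6.674e-11 * 1.706562e+32 / (3e8)^2 = 253102.1064

253102.1064 m


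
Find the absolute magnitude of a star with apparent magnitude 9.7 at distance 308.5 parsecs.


M = m - 5*log10(d) + 5 = 9.7 - 5*log10(308.5) + 5 = 2.2537

2.2537


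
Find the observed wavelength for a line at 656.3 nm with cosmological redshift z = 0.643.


lam_obs = lam_emit * (1 + z) = 656.3 * (1 + 0.643) = 1078.3009

1078.3009 nm


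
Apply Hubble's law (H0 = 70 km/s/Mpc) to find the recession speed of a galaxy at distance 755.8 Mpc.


v = H0 * d = 70 * 755.8 = 52906.0

52906.0 km/s


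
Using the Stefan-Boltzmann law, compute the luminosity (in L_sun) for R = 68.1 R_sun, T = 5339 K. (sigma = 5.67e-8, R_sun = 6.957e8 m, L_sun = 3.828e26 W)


R = 68.1 * 6.957e8 m = 4.737717e+10 m. L = 4*pi*R^2*sigma*T^4 = 4*pi*(4.737717e+10)^2 * 5.67e-8 * 5339^4 = 1.299483702e+30 W. L/L_sun = 1.299483702e+30 / 3.828e26 = 3394.6805

3394.6805 L_sun


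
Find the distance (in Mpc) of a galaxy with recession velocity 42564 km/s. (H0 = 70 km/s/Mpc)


d = v / H0 = 42564 / 70 = 608.0571

608.0571 Mpc


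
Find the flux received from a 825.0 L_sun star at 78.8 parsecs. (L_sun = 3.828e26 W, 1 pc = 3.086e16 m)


F = L / (4*pi*d^2) = 3.158e+29 / (4*pi*(2.432e+18)^2) = 4.250e-09

4.250e-09 W/m^2


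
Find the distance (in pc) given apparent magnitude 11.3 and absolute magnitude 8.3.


d = 10^((m - M + 5)/5) = 10^((11.3 - 8.3 + 5)/5) = 39.8107

39.8107 pc


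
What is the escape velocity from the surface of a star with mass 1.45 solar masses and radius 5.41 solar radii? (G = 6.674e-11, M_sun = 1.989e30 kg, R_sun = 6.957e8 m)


M = 1.45 * 1.989e30 kg = 2.88405e+30 kg; R = 5.41 * 6.957e8 m = 3.763737e+09 m. v_esc = sqrt(2GM/R) = sqrt(2 * 6.674e-11 * 2.88405e+30 / 3.763737e+09) = 319815.7572

319815.7572 m/s


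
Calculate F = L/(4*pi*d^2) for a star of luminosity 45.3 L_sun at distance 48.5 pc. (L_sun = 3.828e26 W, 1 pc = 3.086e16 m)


F = L / (4*pi*d^2) = 1.734e+28 / (4*pi*(1.497e+18)^2) = 6.160e-10

6.160e-10 W/m^2


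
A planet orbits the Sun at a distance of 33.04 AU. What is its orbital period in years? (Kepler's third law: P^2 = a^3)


P = a^(3/2) = 33.04^1.5 = 189.9153

189.9153 years


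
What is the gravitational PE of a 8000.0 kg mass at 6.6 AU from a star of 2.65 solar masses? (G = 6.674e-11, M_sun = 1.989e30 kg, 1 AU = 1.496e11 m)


M = 2.65 * 1.989e30 kg = 5.27085e+30 kg; r = 6.6 AU * 1.496e11 m/AU = 9.8736e+11 m. U = -GM*m/r = -(6.674e-11 * 5.27085e+30 * 8000.0) / 9.8736e+11 = -2.850e+12

-2.850e+12 J


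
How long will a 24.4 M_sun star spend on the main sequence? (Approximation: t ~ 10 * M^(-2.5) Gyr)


t = 10 * M^(-2.5) = 10 * 24.4^(-2.5) = 0.0034

0.0034 Gyr


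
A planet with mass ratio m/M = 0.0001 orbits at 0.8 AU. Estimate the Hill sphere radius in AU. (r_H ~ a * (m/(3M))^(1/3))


r_H = a * (m/3M)^(1/3) = 0.8 * (0.0001/3)^(1/3) = 0.0257

0.0257 AU


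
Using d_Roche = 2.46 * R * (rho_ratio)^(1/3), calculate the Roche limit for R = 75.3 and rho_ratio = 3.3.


d_Roche = 2.46 * 75.3 * 3.3^(1/3) = 275.7834

275.7834


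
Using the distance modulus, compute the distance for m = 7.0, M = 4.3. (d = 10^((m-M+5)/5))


d = 10^((m - M + 5)/5) = 10^((7.0 - 4.3 + 5)/5) = 34.6737

34.6737 pc


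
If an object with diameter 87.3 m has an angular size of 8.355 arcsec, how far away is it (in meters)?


D = size / theta_rad, theta_rad = 8.355 * pi/(180*3600) = 4.051e-05, D = 2.155e+06

2.155e+06 m


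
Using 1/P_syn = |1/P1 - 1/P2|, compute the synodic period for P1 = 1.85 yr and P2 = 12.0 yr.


1/P_syn = |1/P1 - 1/P2| = |1/1.85 - 1/12.0| => P_syn = 2.1872

2.1872 years


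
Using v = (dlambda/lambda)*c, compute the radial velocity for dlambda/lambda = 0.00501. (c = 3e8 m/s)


v = (dlambda/lambda) * c = 0.00501 * 3e8 = 1.503e+06

1.503e+06 m/s


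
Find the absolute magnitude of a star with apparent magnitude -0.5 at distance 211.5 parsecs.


M = m - 5*log10(d) + 5 = -0.5 - 5*log10(211.5) + 5 = -7.1266

-7.1266


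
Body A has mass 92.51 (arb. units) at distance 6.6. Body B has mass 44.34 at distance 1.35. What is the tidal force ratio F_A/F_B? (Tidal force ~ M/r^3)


Ratio = (M1/r1^3) / (M2/r2^3) = (92.51/6.6^3) / (44.34/1.35^3) = 0.0179

0.0179


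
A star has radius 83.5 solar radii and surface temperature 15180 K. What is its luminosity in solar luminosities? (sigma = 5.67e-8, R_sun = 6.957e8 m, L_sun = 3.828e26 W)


R = 83.5 * 6.957e8 m = 5.809095e+10 m. L = 4*pi*R^2*sigma*T^4 = 4*pi*(5.809095e+10)^2 * 5.67e-8 * 15180^4 = 1.276723837e+32 W. L/L_sun = 1.276723837e+32 / 3.828e26 = 333522.4234

333522.4234 L_sun


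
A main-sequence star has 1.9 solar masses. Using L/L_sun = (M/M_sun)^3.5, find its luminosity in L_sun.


L/L_sun = (M/M_sun)^3.5 = 1.9^3.5 = 9.4545

9.4545 L_sun


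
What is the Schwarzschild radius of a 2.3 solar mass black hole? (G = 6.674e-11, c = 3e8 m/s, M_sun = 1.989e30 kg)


M = 2.3 * 1.989e30 kg = 4.5747e+30 kg. rs = 2GM/c^2 = 2 * 6.674e-11 * 4.5747e+30 / (3e8)^2 = 6784.7884

6784.7884 m


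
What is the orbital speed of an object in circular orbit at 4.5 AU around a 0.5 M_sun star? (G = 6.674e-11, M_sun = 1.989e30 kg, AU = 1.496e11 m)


v = sqrt(GM/r) = sqrt(6.674e-11 * 9.945e+29 / 6.732e+11) = 9929.4099

9929.4099 m/s


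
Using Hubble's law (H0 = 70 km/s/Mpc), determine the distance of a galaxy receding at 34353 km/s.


d = v / H0 = 34353 / 70 = 490.7571

490.7571 Mpc


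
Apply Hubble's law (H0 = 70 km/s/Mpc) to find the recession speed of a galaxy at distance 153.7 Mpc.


v = H0 * d = 70 * 153.7 = 10759.0

10759.0 km/s


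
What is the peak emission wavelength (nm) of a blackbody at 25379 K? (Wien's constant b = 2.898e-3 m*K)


lam_max = b / T = 2.898e-3 / 25379 = 1.142e-07 m = 114.1889 nm

114.1889 nm


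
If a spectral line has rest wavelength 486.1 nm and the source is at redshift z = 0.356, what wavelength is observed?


lam_obs = lam_emit * (1 + z) = 486.1 * (1 + 0.356) = 659.1516

659.1516 nm


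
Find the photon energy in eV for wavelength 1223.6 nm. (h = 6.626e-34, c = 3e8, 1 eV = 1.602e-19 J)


E = hc/lambda = 6.626e-34 * 3e8 / 1.224e-06 = 1.625e-19 J = 1.0141 eV

1.0141 eV


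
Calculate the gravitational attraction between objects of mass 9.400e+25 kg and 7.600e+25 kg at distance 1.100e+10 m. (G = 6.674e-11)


F = G*m1*m2/r^2 = 6.674e-11 * 9.400e+25 * 7.600e+25 / (1.100e+10)^2 = 6.674e-11 * 7.144e+51 / 1.210e+20 = 3.940e+21

3.940e+21 N


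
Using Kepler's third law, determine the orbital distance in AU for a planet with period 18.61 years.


a = P^(2/3) = 18.61^(2/3) = 7.0226

7.0226 AU


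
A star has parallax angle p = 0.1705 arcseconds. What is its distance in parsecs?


d = 1/p = 1/0.1705 = 5.8651

5.8651 pc


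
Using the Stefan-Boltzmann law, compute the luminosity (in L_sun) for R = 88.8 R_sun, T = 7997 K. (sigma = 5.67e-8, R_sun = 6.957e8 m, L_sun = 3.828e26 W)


R = 88.8 * 6.957e8 m = 6.177816e+10 m. L = 4*pi*R^2*sigma*T^4 = 4*pi*(6.177816e+10)^2 * 5.67e-8 * 7997^4 = 1.112170177e+31 W. L/L_sun = 1.112170177e+31 / 3.828e26 = 29053.5574

29053.5574 L_sun


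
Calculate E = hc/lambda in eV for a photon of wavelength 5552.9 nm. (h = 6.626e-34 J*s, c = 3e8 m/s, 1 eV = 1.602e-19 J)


E = hc/lambda = 6.626e-34 * 3e8 / 5.553e-06 = 3.580e-20 J = 0.2235 eV

0.2235 eV


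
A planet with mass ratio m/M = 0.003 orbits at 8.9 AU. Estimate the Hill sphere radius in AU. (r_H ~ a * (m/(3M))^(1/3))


r_H = a * (m/3M)^(1/3) = 8.9 * (0.003/3)^(1/3) = 0.89

0.89 AU


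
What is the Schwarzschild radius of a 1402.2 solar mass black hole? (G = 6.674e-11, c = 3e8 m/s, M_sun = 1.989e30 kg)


M = 1402.2 * 1.989e30 kg = 2.7889758e+33 kg. rs = 2GM/c^2 = 2 * 6.674e-11 * 2.7889758e+33 / (3e8)^2 = 4.136e+06

4.136e+06 m


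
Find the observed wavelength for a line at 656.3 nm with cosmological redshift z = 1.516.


lam_obs = lam_emit * (1 + z) = 656.3 * (1 + 1.516) = 1651.2508

1651.2508 nm


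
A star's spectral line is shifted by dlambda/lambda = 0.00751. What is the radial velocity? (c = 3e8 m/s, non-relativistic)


v = (dlambda/lambda) * c = 0.00751 * 3e8 = 2.253e+06

2.253e+06 m/s


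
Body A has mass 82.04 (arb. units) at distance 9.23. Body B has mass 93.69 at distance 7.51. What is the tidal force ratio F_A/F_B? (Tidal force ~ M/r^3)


Ratio = (M1/r1^3) / (M2/r2^3) = (82.04/9.23^3) / (93.69/7.51^3) = 0.4717

0.4717


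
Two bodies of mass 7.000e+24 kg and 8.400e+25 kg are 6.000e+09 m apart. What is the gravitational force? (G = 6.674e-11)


F = G*m1*m2/r^2 = 6.674e-11 * 7.000e+24 * 8.400e+25 / (6.000e+09)^2 = 6.674e-11 * 5.880e+50 / 3.600e+19 = 1.090e+21

1.090e+21 N


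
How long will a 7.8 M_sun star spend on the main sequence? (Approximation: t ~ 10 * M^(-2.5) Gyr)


t = 10 * M^(-2.5) = 10 * 7.8^(-2.5) = 0.0589

0.0589 Gyr


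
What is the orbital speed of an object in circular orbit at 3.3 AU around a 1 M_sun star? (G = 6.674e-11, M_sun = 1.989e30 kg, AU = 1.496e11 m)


v = sqrt(GM/r) = sqrt(6.674e-11 * 1.989e+30 / 4.937e+11) = 16397.8808

16397.8808 m/s


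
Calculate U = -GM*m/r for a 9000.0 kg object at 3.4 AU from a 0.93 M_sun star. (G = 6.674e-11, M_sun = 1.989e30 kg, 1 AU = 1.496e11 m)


M = 0.93 * 1.989e30 kg = 1.84977e+30 kg; r = 3.4 AU * 1.496e11 m/AU = 5.0864e+11 m. U = -GM*m/r = -(6.674e-11 * 1.84977e+30 * 9000.0) / 5.0864e+11 = -2.184e+12

-2.184e+12 J


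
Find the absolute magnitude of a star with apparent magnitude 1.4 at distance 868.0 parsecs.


M = m - 5*log10(d) + 5 = 1.4 - 5*log10(868.0) + 5 = -8.2926

-8.2926


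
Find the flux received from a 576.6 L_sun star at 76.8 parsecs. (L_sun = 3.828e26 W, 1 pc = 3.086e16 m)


F = L / (4*pi*d^2) = 2.207e+29 / (4*pi*(2.370e+18)^2) = 3.127e-09

3.127e-09 W/m^2


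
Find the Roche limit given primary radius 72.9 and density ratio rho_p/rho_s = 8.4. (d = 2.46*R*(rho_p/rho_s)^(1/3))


d_Roche = 2.46 * 72.9 * 8.4^(1/3) = 364.5488

364.5488


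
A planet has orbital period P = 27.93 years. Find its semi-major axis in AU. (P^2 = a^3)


a = P^(2/3) = 27.93^(2/3) = 9.2055

9.2055 AU


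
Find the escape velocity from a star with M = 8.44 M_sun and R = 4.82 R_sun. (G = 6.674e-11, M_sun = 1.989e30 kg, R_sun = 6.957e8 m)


M = 8.44 * 1.989e30 kg = 1.678716e+31 kg; R = 4.82 * 6.957e8 m = 3.353274e+09 m. v_esc = sqrt(2GM/R) = sqrt(2 * 6.674e-11 * 1.678716e+31 / 3.353274e+09) = 817451.8727

817451.8727 m/s


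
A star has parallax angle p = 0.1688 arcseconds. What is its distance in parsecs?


d = 1/p = 1/0.1688 = 5.9242

5.9242 pc


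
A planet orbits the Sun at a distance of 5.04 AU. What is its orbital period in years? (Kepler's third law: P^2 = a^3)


P = a^(3/2) = 5.04^1.5 = 11.3148

11.3148 years


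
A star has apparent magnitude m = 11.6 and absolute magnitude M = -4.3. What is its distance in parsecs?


d = 10^((m - M + 5)/5) = 10^((11.6 - -4.3 + 5)/5) = 15135.6125

15135.6125 pc


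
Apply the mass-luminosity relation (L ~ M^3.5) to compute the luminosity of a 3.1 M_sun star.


L/L_sun = (M/M_sun)^3.5 = 3.1^3.5 = 52.4525

52.4525 L_sun


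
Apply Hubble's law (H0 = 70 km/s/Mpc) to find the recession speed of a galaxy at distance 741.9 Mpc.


v = H0 * d = 70 * 741.9 = 51933.0

51933.0 km/s


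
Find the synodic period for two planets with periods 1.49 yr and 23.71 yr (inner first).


1/P_syn = |1/P1 - 1/P2| = |1/1.49 - 1/23.71| => P_syn = 1.5899

1.5899 years


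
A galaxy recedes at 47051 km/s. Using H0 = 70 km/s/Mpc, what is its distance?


d = v / H0 = 47051 / 70 = 672.1571

672.1571 Mpc


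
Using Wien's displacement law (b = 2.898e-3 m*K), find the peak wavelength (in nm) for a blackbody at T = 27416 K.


lam_max = b / T = 2.898e-3 / 27416 = 1.057e-07 m = 105.7047 nm

105.7047 nm


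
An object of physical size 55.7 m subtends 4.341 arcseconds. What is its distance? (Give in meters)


D = size / theta_rad, theta_rad = 4.341 * pi/(180*3600) = 2.105e-05, D = 2.647e+06

2.647e+06 m


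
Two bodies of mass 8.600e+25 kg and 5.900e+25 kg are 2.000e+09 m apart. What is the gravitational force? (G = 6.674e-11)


F = G*m1*m2/r^2 = 6.674e-11 * 8.600e+25 * 5.900e+25 / (2.000e+09)^2 = 6.674e-11 * 5.074e+51 / 4.000e+18 = 8.466e+22

8.466e+22 N


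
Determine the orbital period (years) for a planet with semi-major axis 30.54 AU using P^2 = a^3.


P = a^(3/2) = 30.54^1.5 = 168.7732

168.7732 years


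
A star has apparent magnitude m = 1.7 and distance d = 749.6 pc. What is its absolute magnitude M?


M = m - 5*log10(d) + 5 = 1.7 - 5*log10(749.6) + 5 = -7.6741

-7.6741


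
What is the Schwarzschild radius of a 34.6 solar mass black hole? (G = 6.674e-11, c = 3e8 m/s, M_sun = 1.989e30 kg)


M = 34.6 * 1.989e30 kg = 6.88194e+31 kg. rs = 2GM/c^2 = 2 * 6.674e-11 * 6.88194e+31 / (3e8)^2 = 102066.8168

102066.8168 m


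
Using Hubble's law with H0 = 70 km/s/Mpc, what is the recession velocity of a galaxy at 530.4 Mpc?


v = H0 * d = 70 * 530.4 = 37128.0

37128.0 km/s


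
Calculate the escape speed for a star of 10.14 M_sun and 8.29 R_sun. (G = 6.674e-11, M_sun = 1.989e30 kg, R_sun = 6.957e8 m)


M = 10.14 * 1.989e30 kg = 2.016846e+31 kg; R = 8.29 * 6.957e8 m = 5.767353e+09 m. v_esc = sqrt(2GM/R) = sqrt(2 * 6.674e-11 * 2.016846e+31 / 5.767353e+09) = 683213.1254

683213.1254 m/s


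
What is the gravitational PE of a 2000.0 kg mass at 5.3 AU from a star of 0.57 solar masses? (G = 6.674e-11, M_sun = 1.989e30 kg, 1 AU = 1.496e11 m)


M = 0.57 * 1.989e30 kg = 1.13373e+30 kg; r = 5.3 AU * 1.496e11 m/AU = 7.9288e+11 m. U = -GM*m/r = -(6.674e-11 * 1.13373e+30 * 2000.0) / 7.9288e+11 = -1.909e+11

-1.909e+11 J


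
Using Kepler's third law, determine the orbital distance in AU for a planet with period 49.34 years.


a = P^(2/3) = 49.34^(2/3) = 13.4524

13.4524 AU


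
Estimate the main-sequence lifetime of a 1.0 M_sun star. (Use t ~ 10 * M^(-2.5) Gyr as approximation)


t = 10 * M^(-2.5) = 10 * 1.0^(-2.5) = 10.0

10.0 Gyr


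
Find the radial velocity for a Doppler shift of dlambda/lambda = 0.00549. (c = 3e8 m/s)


v = (dlambda/lambda) * c = 0.00549 * 3e8 = 1.647e+06

1.647e+06 m/s


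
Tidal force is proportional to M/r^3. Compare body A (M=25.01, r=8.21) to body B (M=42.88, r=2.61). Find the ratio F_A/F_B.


Ratio = (M1/r1^3) / (M2/r2^3) = (25.01/8.21^3) / (42.88/2.61^3) = 0.0187

0.0187


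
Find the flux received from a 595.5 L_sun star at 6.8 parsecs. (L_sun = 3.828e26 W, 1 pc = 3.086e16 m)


F = L / (4*pi*d^2) = 2.280e+29 / (4*pi*(2.098e+17)^2) = 4.119e-07

4.119e-07 W/m^2


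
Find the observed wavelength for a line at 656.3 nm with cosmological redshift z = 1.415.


lam_obs = lam_emit * (1 + z) = 656.3 * (1 + 1.415) = 1584.9645

1584.9645 nm


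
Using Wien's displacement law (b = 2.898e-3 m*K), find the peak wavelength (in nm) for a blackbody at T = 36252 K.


lam_max = b / T = 2.898e-3 / 36252 = 7.994e-08 m = 79.9404 nm

79.9404 nm


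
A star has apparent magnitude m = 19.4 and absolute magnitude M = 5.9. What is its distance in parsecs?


d = 10^((m - M + 5)/5) = 10^((19.4 - 5.9 + 5)/5) = 5011.8723

5011.8723 pc


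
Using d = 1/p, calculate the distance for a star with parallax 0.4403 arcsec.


d = 1/p = 1/0.4403 = 2.2712

2.2712 pc


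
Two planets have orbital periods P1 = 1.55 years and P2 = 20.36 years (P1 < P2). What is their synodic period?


1/P_syn = |1/P1 - 1/P2| = |1/1.55 - 1/20.36| => P_syn = 1.6777

1.6777 years


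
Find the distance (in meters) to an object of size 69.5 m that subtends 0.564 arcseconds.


D = size / theta_rad, theta_rad = 0.564 * pi/(180*3600) = 2.734e-06, D = 2.542e+07

2.542e+07 m


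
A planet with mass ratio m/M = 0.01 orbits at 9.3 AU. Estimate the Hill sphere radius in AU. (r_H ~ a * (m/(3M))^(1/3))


r_H = a * (m/3M)^(1/3) = 9.3 * (0.01/3)^(1/3) = 1.3892

1.3892 AU


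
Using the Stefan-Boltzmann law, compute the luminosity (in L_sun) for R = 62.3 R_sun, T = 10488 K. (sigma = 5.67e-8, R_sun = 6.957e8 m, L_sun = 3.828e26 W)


R = 62.3 * 6.957e8 m = 4.334211e+10 m. L = 4*pi*R^2*sigma*T^4 = 4*pi*(4.334211e+10)^2 * 5.67e-8 * 10488^4 = 1.619510387e+31 W. L/L_sun = 1.619510387e+31 / 3.828e26 = 42306.9589

42306.9589 L_sun


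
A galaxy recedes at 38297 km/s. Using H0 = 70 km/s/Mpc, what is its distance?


d = v / H0 = 38297 / 70 = 547.1

547.1 Mpc


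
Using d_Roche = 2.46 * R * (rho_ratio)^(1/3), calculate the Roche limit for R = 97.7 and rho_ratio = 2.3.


d_Roche = 2.46 * 97.7 * 2.3^(1/3) = 317.2529

317.2529


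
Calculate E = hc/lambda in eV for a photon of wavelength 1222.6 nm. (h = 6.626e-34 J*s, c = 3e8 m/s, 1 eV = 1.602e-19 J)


E = hc/lambda = 6.626e-34 * 3e8 / 1.223e-06 = 1.626e-19 J = 1.0149 eV

1.0149 eV


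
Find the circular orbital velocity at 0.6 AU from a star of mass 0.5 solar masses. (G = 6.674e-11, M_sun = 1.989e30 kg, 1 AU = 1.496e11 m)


v = sqrt(GM/r) = sqrt(6.674e-11 * 9.945e+29 / 8.976e+10) = 27192.809

27192.809 m/s


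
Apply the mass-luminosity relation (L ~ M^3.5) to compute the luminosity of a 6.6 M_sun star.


L/L_sun = (M/M_sun)^3.5 = 6.6^3.5 = 738.5906

738.5906 L_sun


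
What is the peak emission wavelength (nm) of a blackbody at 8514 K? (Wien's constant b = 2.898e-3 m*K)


lam_max = b / T = 2.898e-3 / 8514 = 3.404e-07 m = 340.3805 nm

340.3805 nm


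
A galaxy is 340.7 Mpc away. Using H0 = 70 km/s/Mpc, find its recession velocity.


v = H0 * d = 70 * 340.7 = 23849.0

23849.0 km/s


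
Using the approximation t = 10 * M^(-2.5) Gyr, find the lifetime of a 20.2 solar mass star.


t = 10 * M^(-2.5) = 10 * 20.2^(-2.5) = 0.0055

0.0055 Gyr


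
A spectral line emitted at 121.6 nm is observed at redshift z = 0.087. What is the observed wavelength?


lam_obs = lam_emit * (1 + z) = 121.6 * (1 + 0.087) = 132.1792

132.1792 nm


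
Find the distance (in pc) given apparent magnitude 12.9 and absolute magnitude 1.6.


d = 10^((m - M + 5)/5) = 10^((12.9 - 1.6 + 5)/5) = 1819.7009

1819.7009 pc


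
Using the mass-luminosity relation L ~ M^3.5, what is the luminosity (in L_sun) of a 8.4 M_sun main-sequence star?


L/L_sun = (M/M_sun)^3.5 = 8.4^3.5 = 1717.8194

1717.8194 L_sun


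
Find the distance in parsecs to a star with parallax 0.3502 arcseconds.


d = 1/p = 1/0.3502 = 2.8555

2.8555 pc


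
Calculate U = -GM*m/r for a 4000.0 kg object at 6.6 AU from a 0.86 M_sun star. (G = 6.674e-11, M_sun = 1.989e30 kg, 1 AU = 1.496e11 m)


M = 0.86 * 1.989e30 kg = 1.71054e+30 kg; r = 6.6 AU * 1.496e11 m/AU = 9.8736e+11 m. U = -GM*m/r = -(6.674e-11 * 1.71054e+30 * 4000.0) / 9.8736e+11 = -4.625e+11

-4.625e+11 J


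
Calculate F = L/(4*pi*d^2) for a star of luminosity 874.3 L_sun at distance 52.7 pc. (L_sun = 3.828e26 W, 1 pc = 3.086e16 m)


F = L / (4*pi*d^2) = 3.347e+29 / (4*pi*(1.626e+18)^2) = 1.007e-08

1.007e-08 W/m^2


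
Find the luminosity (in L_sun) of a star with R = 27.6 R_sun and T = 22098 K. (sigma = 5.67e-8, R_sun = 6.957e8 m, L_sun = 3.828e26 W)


R = 27.6 * 6.957e8 m = 1.920132e+10 m. L = 4*pi*R^2*sigma*T^4 = 4*pi*(1.920132e+10)^2 * 5.67e-8 * 22098^4 = 6.264219552e+31 W. L/L_sun = 6.264219552e+31 / 3.828e26 = 163642.0991

163642.0991 L_sun


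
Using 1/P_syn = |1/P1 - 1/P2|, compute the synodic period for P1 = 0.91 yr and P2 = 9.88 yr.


1/P_syn = |1/P1 - 1/P2| = |1/0.91 - 1/9.88| => P_syn = 1.0023

1.0023 years


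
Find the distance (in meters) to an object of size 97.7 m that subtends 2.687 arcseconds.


D = size / theta_rad, theta_rad = 2.687 * pi/(180*3600) = 1.303e-05, D = 7.500e+06

7.500e+06 m


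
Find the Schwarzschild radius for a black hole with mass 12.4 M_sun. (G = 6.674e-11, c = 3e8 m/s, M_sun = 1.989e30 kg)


M = 12.4 * 1.989e30 kg = 2.46636e+31 kg. rs = 2GM/c^2 = 2 * 6.674e-11 * 2.46636e+31 / (3e8)^2 = 36578.8592

36578.8592 m


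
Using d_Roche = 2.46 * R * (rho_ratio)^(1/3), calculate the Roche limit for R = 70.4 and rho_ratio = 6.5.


d_Roche = 2.46 * 70.4 * 6.5^(1/3) = 323.2056

323.2056


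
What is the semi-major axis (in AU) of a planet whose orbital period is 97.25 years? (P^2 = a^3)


a = P^(2/3) = 97.25^(2/3) = 21.1475

21.1475 AU


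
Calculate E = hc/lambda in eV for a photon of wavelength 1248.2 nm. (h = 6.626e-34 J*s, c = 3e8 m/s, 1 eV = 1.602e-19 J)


E = hc/lambda = 6.626e-34 * 3e8 / 1.248e-06 = 1.593e-19 J = 0.9941 eV

0.9941 eV


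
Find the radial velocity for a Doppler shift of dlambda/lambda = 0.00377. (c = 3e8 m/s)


v = (dlambda/lambda) * c = 0.00377 * 3e8 = 1.131e+06

1.131e+06 m/s


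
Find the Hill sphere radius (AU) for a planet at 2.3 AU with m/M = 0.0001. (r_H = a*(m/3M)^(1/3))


r_H = a * (m/3M)^(1/3) = 2.3 * (0.0001/3)^(1/3) = 0.074

0.074 AU


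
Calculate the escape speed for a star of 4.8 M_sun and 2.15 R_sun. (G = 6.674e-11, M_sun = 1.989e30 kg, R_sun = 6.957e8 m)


M = 4.8 * 1.989e30 kg = 9.5472e+30 kg; R = 2.15 * 6.957e8 m = 1.495755e+09 m. v_esc = sqrt(2GM/R) = sqrt(2 * 6.674e-11 * 9.5472e+30 / 1.495755e+09) = 923030.1298

923030.1298 m/s


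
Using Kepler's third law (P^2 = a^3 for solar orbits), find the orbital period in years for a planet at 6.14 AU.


P = a^(3/2) = 6.14^1.5 = 15.2143

15.2143 years


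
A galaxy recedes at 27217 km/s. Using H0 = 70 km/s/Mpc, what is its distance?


d = v / H0 = 27217 / 70 = 388.8143

388.8143 Mpc


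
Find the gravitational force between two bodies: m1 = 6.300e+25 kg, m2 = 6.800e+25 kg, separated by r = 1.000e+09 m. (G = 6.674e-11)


F = G*m1*m2/r^2 = 6.674e-11 * 6.300e+25 * 6.800e+25 / (1.000e+09)^2 = 6.674e-11 * 4.284e+51 / 1.000e+18 = 2.859e+23

2.859e+23 N


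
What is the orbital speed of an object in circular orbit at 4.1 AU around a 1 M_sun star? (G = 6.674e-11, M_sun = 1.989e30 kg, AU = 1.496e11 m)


v = sqrt(GM/r) = sqrt(6.674e-11 * 1.989e+30 / 6.134e+11) = 14711.3581

14711.3581 m/s


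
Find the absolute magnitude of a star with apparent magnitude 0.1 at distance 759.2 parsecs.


M = m - 5*log10(d) + 5 = 0.1 - 5*log10(759.2) + 5 = -9.3018

-9.3018


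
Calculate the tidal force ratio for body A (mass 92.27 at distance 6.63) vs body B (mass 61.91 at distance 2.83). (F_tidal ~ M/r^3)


Ratio = (M1/r1^3) / (M2/r2^3) = (92.27/6.63^3) / (61.91/2.83^3) = 0.1159

0.1159


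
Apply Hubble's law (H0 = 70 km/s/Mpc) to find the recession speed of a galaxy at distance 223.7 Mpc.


v = H0 * d = 70 * 223.7 = 15659.0

15659.0 km/s


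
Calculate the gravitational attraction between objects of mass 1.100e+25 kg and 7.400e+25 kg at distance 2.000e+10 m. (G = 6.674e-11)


F = G*m1*m2/r^2 = 6.674e-11 * 1.100e+25 * 7.400e+25 / (2.000e+10)^2 = 6.674e-11 * 8.140e+50 / 4.000e+20 = 1.358e+20

1.358e+20 N


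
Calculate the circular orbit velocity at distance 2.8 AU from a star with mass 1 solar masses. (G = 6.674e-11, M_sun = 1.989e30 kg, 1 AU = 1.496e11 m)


v = sqrt(GM/r) = sqrt(6.674e-11 * 1.989e+30 / 4.189e+11) = 17801.8723

17801.8723 m/s


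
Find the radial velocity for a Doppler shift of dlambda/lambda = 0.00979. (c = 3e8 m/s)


v = (dlambda/lambda) * c = 0.00979 * 3e8 = 2.937e+06

2.937e+06 m/s


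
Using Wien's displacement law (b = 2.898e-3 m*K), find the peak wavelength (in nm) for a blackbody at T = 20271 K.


lam_max = b / T = 2.898e-3 / 20271 = 1.430e-07 m = 142.9629 nm

142.9629 nm


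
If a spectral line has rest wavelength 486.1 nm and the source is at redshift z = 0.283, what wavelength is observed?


lam_obs = lam_emit * (1 + z) = 486.1 * (1 + 0.283) = 623.6663

623.6663 nm


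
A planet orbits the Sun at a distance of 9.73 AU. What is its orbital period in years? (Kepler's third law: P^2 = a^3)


P = a^(3/2) = 9.73^1.5 = 30.3507

30.3507 years


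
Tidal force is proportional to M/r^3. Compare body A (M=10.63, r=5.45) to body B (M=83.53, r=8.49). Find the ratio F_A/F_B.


Ratio = (M1/r1^3) / (M2/r2^3) = (10.63/5.45^3) / (83.53/8.49^3) = 0.4811

0.4811


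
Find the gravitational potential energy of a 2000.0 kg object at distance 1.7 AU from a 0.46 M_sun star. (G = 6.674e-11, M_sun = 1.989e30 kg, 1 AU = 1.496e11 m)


M = 0.46 * 1.989e30 kg = 9.1494e+29 kg; r = 1.7 AU * 1.496e11 m/AU = 2.5432e+11 m. U = -GM*m/r = -(6.674e-11 * 9.1494e+29 * 2000.0) / 2.5432e+11 = -4.802e+11

-4.802e+11 J


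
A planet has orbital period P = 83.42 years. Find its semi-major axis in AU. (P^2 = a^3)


a = P^(2/3) = 83.42^(2/3) = 19.0918

19.0918 AU


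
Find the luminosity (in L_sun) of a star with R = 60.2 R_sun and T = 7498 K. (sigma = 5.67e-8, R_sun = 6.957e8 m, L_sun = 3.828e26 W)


R = 60.2 * 6.957e8 m = 4.188114e+10 m. L = 4*pi*R^2*sigma*T^4 = 4*pi*(4.188114e+10)^2 * 5.67e-8 * 7498^4 = 3.950132436e+30 W. L/L_sun = 3.950132436e+30 / 3.828e26 = 10319.0503

10319.0503 L_sun


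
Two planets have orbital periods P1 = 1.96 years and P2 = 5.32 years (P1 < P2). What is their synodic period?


1/P_syn = |1/P1 - 1/P2| = |1/1.96 - 1/5.32| => P_syn = 3.1033

3.1033 years


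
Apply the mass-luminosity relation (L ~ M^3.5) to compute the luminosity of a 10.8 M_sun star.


L/L_sun = (M/M_sun)^3.5 = 10.8^3.5 = 4139.8361

4139.8361 L_sun


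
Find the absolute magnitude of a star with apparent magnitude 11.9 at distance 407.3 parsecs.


M = m - 5*log10(d) + 5 = 11.9 - 5*log10(407.3) + 5 = 3.8504

3.8504


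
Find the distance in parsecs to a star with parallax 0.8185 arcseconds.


d = 1/p = 1/0.8185 = 1.2217

1.2217 pc


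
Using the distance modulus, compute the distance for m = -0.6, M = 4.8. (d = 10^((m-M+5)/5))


d = 10^((m - M + 5)/5) = 10^((-0.6 - 4.8 + 5)/5) = 0.8318

0.8318 pc


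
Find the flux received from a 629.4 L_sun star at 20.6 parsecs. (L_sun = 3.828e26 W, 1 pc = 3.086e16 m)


F = L / (4*pi*d^2) = 2.409e+29 / (4*pi*(6.357e+17)^2) = 4.744e-08

4.744e-08 W/m^2


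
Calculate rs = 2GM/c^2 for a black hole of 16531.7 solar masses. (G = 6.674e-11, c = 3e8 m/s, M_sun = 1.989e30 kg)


M = 16531.7 * 1.989e30 kg = 3.28815513e+34 kg. rs = 2GM/c^2 = 2 * 6.674e-11 * 3.28815513e+34 / (3e8)^2 = 4.877e+07

4.877e+07 m


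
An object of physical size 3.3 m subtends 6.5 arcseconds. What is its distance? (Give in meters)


D = size / theta_rad, theta_rad = 6.5 * pi/(180*3600) = 3.151e-05, D = 104719.0555

104719.0555 m


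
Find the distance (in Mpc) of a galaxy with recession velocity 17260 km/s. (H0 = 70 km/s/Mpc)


d = v / H0 = 17260 / 70 = 246.5714

246.5714 Mpc


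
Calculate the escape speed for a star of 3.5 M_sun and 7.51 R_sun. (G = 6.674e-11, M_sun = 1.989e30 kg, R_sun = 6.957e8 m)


M = 3.5 * 1.989e30 kg = 6.9615e+30 kg; R = 7.51 * 6.957e8 m = 5.224707e+09 m. v_esc = sqrt(2GM/R) = sqrt(2 * 6.674e-11 * 6.9615e+30 / 5.224707e+09) = 421724.2189

421724.2189 m/s


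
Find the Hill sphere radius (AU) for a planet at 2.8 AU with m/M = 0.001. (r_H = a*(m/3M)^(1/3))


r_H = a * (m/3M)^(1/3) = 2.8 * (0.001/3)^(1/3) = 0.1941

0.1941 AU


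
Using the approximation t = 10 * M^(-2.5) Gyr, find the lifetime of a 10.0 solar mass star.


t = 10 * M^(-2.5) = 10 * 10.0^(-2.5) = 0.0316

0.0316 Gyr


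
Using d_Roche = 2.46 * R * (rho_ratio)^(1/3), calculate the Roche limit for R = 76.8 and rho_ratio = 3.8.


d_Roche = 2.46 * 76.8 * 3.8^(1/3) = 294.8204

294.8204


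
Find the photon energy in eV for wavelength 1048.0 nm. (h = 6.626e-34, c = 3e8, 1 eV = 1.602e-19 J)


E = hc/lambda = 6.626e-34 * 3e8 / 1.048e-06 = 1.897e-19 J = 1.184 eV

1.184 eV


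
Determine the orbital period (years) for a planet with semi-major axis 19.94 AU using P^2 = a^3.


P = a^(3/2) = 19.94^1.5 = 89.0405

89.0405 years


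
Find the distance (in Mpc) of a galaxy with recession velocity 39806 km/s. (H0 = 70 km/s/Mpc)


d = v / H0 = 39806 / 70 = 568.6571

568.6571 Mpc


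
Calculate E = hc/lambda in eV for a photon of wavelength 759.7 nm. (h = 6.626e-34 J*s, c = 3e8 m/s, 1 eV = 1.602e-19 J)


E = hc/lambda = 6.626e-34 * 3e8 / 7.597e-07 = 2.617e-19 J = 1.6333 eV

1.6333 eV


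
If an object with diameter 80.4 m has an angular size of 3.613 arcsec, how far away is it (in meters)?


D = size / theta_rad, theta_rad = 3.613 * pi/(180*3600) = 1.752e-05, D = 4.590e+06

4.590e+06 m


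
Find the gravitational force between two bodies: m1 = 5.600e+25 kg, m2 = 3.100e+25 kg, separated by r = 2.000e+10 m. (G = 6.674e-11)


F = G*m1*m2/r^2 = 6.674e-11 * 5.600e+25 * 3.100e+25 / (2.000e+10)^2 = 6.674e-11 * 1.736e+51 / 4.000e+20 = 2.897e+20

2.897e+20 N


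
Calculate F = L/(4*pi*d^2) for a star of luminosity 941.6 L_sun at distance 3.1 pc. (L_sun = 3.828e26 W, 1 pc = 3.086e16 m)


F = L / (4*pi*d^2) = 3.604e+29 / (4*pi*(9.567e+16)^2) = 3.134e-06

3.134e-06 W/m^2


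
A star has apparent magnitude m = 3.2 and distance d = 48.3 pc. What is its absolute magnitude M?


M = m - 5*log10(d) + 5 = 3.2 - 5*log10(48.3) + 5 = -0.2197

-0.2197


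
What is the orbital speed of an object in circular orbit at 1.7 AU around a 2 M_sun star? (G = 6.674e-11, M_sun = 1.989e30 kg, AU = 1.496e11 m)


v = sqrt(GM/r) = sqrt(6.674e-11 * 3.978e+30 / 2.543e+11) = 32309.8717

32309.8717 m/s


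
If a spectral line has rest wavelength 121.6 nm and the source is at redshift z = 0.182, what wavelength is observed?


lam_obs = lam_emit * (1 + z) = 121.6 * (1 + 0.182) = 143.7312

143.7312 nm


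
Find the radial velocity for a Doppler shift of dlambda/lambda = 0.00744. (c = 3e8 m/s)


v = (dlambda/lambda) * c = 0.00744 * 3e8 = 2.232e+06

2.232e+06 m/s


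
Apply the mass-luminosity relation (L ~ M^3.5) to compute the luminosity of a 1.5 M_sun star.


L/L_sun = (M/M_sun)^3.5 = 1.5^3.5 = 4.1335

4.1335 L_sun


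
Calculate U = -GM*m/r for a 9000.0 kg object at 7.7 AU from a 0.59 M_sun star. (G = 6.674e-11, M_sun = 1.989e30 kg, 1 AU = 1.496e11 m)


M = 0.59 * 1.989e30 kg = 1.17351e+30 kg; r = 7.7 AU * 1.496e11 m/AU = 1.15192e+12 m. U = -GM*m/r = -(6.674e-11 * 1.17351e+30 * 9000.0) / 1.15192e+12 = -6.119e+11

-6.119e+11 J


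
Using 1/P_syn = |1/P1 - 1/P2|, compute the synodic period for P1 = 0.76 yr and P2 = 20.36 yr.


1/P_syn = |1/P1 - 1/P2| = |1/0.76 - 1/20.36| => P_syn = 0.7895

0.7895 years


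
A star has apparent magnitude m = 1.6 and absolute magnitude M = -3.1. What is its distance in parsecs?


d = 10^((m - M + 5)/5) = 10^((1.6 - -3.1 + 5)/5) = 87.0964

87.0964 pc


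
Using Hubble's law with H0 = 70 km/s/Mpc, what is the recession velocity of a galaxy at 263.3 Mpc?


v = H0 * d = 70 * 263.3 = 18431.0

18431.0 km/s


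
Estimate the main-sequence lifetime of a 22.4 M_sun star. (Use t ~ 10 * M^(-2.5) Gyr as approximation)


t = 10 * M^(-2.5) = 10 * 22.4^(-2.5) = 0.0042

0.0042 Gyr


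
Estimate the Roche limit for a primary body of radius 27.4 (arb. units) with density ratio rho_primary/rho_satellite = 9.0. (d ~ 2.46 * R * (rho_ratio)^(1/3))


d_Roche = 2.46 * 27.4 * 9.0^(1/3) = 140.206

140.206


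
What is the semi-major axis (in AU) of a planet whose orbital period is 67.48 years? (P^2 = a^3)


a = P^(2/3) = 67.48^(2/3) = 16.5749

16.5749 AU


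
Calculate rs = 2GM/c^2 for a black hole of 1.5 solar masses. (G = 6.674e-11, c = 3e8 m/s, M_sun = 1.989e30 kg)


M = 1.5 * 1.989e30 kg = 2.9835e+30 kg. rs = 2GM/c^2 = 2 * 6.674e-11 * 2.9835e+30 / (3e8)^2 = 4424.862

4424.862 m


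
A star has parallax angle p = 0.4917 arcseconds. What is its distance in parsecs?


d = 1/p = 1/0.4917 = 2.0338

2.0338 pc


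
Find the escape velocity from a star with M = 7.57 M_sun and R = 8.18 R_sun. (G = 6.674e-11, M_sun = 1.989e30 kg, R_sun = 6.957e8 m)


M = 7.57 * 1.989e30 kg = 1.505673e+31 kg; R = 8.18 * 6.957e8 m = 5.690826e+09 m. v_esc = sqrt(2GM/R) = sqrt(2 * 6.674e-11 * 1.505673e+31 / 5.690826e+09) = 594272.6958

594272.6958 m/s


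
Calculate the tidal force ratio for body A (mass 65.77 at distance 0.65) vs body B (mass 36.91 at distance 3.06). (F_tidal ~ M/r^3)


Ratio = (M1/r1^3) / (M2/r2^3) = (65.77/0.65^3) / (36.91/3.06^3) = 185.9122

185.9122


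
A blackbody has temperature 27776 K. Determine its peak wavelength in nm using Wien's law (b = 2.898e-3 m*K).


lam_max = b / T = 2.898e-3 / 27776 = 1.043e-07 m = 104.3347 nm

104.3347 nm


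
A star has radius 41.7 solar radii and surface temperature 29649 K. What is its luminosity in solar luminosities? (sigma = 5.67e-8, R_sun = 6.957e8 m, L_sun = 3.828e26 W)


R = 41.7 * 6.957e8 m = 2.901069e+10 m. L = 4*pi*R^2*sigma*T^4 = 4*pi*(2.901069e+10)^2 * 5.67e-8 * 29649^4 = 4.633927555e+32 W. L/L_sun = 4.633927555e+32 / 3.828e26 = 1.211e+06

1.211e+06 L_sun


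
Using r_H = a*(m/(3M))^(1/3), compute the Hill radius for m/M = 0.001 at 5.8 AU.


r_H = a * (m/3M)^(1/3) = 5.8 * (0.001/3)^(1/3) = 0.4021

0.4021 AU


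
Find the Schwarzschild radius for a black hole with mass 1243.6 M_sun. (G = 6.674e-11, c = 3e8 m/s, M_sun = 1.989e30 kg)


M = 1243.6 * 1.989e30 kg = 2.4735204e+33 kg. rs = 2GM/c^2 = 2 * 6.674e-11 * 2.4735204e+33 / (3e8)^2 = 3.669e+06

3.669e+06 m


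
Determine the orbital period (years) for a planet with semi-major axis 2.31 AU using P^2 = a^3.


P = a^(3/2) = 2.31^1.5 = 3.5109

3.5109 years


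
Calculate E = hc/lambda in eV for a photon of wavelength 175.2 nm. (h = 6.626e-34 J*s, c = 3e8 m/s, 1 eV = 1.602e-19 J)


E = hc/lambda = 6.626e-34 * 3e8 / 1.752e-07 = 1.135e-18 J = 7.0823 eV

7.0823 eV


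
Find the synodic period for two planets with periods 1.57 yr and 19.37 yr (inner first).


1/P_syn = |1/P1 - 1/P2| = |1/1.57 - 1/19.37| => P_syn = 1.7085

1.7085 years


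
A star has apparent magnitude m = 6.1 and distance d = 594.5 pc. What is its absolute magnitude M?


M = m - 5*log10(d) + 5 = 6.1 - 5*log10(594.5) + 5 = -2.7708

-2.7708


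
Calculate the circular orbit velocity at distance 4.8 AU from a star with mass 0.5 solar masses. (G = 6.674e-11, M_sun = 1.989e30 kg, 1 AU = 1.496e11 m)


v = sqrt(GM/r) = sqrt(6.674e-11 * 9.945e+29 / 7.181e+11) = 9614.1098

9614.1098 m/s


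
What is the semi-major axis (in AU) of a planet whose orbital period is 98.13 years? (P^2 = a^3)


a = P^(2/3) = 98.13^(2/3) = 21.2749

21.2749 AU


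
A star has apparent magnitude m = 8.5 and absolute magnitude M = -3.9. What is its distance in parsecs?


d = 10^((m - M + 5)/5) = 10^((8.5 - -3.9 + 5)/5) = 3019.9517

3019.9517 pc


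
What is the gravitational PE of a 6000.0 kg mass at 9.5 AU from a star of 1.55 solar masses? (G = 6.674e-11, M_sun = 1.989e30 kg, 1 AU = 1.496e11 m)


M = 1.55 * 1.989e30 kg = 3.08295e+30 kg; r = 9.5 AU * 1.496e11 m/AU = 1.4212e+12 m. U = -GM*m/r = -(6.674e-11 * 3.08295e+30 * 6000.0) / 1.4212e+12 = -8.687e+11

-8.687e+11 J
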